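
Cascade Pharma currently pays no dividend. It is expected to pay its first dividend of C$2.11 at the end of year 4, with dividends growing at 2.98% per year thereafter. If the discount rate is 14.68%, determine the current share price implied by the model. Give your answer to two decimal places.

C$11.96

Deferred-dividend DDM. At t=3 the remaining stream is a growing perpetuity with first payment D_4 = 2.11.
V_3 = D_4/(r−g) = 2.11/(0.1468−0.0298) = 18.0342
P₀ = V_3/(1+r)^3 = 18.0342/(1+0.1468)^3 = 11.9573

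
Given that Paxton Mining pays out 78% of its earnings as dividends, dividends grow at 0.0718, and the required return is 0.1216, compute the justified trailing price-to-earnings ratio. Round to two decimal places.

16.79

Justified trailing P/E = b(1+g)/(r−g) = 0.78×(1+0.0718)/(0.1216−0.0718) = 16.7872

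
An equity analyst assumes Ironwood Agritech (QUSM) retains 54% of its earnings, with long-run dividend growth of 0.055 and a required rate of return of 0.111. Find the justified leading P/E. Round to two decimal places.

8.21

Payout ratio b = 1 − 0.54 = 0.46.
Justified leading P/E = b/(r−g) = 0.46/(0.111−0.055) = 8.2143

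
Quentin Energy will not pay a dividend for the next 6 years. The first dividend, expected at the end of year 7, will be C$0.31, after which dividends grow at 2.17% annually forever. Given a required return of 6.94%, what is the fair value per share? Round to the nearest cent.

C$4.35

Deferred-dividend DDM. At t=6 the remaining stream is a growing perpetuity with first payment D_7 = 0.31.
V_6 = D_7/(r−g) = 0.31/(0.0694−0.0217) = 6.4990
P₀ = V_6/(1+r)^6 = 6.4990/(1+0.0694)^6 = 4.3451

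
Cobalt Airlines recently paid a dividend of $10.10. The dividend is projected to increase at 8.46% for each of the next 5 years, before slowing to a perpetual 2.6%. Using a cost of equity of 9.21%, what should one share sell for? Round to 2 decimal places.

Two-stage DDM. Project D₁…D_5 at 0.0846, terminal growth 0.026, discount at r = 0.0921.
D_1 = 10.9545
D_2 = 11.8812
D_3 = 12.8864
D_4 = 13.9765
D_5 = 15.1590
Terminal value at t=5: TV = D_6/(r−g) = 15.5531/(0.0921−0.026) = 235.2964
P₀ = 10.9545/(1+0.0921)^1 + 11.8812/(1+0.0921)^2 + 12.8864/(1+0.0921)^3 + 13.9765/(1+0.0921)^4 + 15.1590/(1+0.0921)^5 + 235.2964/(1+0.0921)^5 = 200.9309

$200.93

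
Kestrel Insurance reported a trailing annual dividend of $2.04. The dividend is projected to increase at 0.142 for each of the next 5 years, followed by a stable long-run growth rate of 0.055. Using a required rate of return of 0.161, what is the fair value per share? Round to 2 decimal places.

Two-stage DDM. Project D₁…D_5 at 0.142, terminal growth 0.055, discount at r = 0.161.
D_1 = 2.3297
D_2 = 2.6605
D_3 = 3.0383
D_4 = 3.4697
D_5 = 3.9624
Terminal value at t=5: TV = D_6/(r−g) = 4.1804/(0.161−0.055) = 39.4373
P₀ = 2.3297/(1+0.161)^1 + 2.6605/(1+0.161)^2 + 3.0383/(1+0.161)^3 + 3.4697/(1+0.161)^4 + 3.9624/(1+0.161)^5 + 39.4373/(1+0.161)^5 = 28.4059

$28.41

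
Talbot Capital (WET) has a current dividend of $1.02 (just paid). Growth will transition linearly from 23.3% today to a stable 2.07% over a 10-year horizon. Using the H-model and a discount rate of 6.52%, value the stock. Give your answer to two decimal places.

$47.73

H-model: P₀ = D₀[(1+g_L) + H(g_S−g_L)]/(r−g_L), with H = 10/2 = 5.
P₀ = 1.02 × [(1+0.0207) + 5×(0.233−0.0207)] / (0.0652−0.0207)
   = 1.02 × 2.0822 / 0.0445 = 47.7268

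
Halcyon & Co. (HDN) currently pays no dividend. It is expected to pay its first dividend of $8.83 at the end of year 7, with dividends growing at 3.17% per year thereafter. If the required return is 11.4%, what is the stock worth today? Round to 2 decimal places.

Deferred-dividend DDM. At t=6 the remaining stream is a growing perpetuity with first payment D_7 = 8.83.
V_6 = D_7/(r−g) = 8.83/(0.114−0.0317) = 107.2904
P₀ = V_6/(1+r)^6 = 107.2904/(1+0.114)^6 = 56.1371

$56.14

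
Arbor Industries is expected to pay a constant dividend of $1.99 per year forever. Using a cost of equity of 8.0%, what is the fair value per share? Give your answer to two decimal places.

$24.88

Zero-growth DDM (perpetuity): P₀ = D/r = 1.99 / 0.08 = 24.8750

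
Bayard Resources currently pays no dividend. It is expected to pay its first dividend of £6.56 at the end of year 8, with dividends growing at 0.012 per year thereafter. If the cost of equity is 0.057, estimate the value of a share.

£98.89

Deferred-dividend DDM. At t=7 the remaining stream is a growing perpetuity with first payment D_8 = 6.56.
V_7 = D_8/(r−g) = 6.56/(0.057−0.012) = 145.7778
P₀ = V_7/(1+r)^7 = 145.7778/(1+0.057)^7 = 98.8932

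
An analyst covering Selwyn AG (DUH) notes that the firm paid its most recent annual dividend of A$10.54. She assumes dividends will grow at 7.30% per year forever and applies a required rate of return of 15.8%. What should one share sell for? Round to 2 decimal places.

A$133.05

Gordon growth model: P₀ = D₁/(r − g). D₁ = 10.54 × (1 + 0.073) = 11.3094.
P₀ = 11.3094 / (0.158 − 0.073) = 11.3094 / 0.085 = 133.0520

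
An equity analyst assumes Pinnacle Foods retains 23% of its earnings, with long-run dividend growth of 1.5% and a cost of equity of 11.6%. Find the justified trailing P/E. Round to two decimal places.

7.74

Payout ratio b = 1 − 0.23 = 0.77.
Justified trailing P/E = b(1+g)/(r−g) = 0.77×(1+0.015)/(0.116−0.015) = 7.7381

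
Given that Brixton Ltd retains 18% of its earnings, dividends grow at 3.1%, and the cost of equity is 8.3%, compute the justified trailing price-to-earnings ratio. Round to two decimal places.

16.26

Payout ratio b = 1 − 0.18 = 0.82.
Justified trailing P/E = b(1+g)/(r−g) = 0.82×(1+0.031)/(0.083−0.031) = 16.2581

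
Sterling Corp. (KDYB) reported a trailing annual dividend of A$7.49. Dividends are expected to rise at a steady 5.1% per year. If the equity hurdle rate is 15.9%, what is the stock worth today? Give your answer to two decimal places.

Gordon growth model: P₀ = D₁/(r − g). D₁ = 7.49 × (1 + 0.051) = 7.8720.
P₀ = 7.8720 / (0.159 − 0.051) = 7.8720 / 0.108 = 72.8888

A$72.89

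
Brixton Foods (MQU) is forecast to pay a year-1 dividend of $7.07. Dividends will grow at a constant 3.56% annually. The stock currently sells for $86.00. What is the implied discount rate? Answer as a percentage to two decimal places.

Rearranging the constant-growth DDM: r = D₁/P₀ + g.
r = 7.0700 / 86.00 + 0.0356 = 0.08221 + 0.0356 = 0.11781

11.78%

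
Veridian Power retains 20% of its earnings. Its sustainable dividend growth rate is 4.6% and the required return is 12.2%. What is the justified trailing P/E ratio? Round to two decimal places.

11.01

Payout ratio b = 1 − 0.20 = 0.80.
Justified trailing P/E = b(1+g)/(r−g) = 0.80×(1+0.046)/(0.122−0.046) = 11.0105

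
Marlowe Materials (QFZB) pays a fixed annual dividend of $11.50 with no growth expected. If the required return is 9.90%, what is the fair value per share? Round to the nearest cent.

Zero-growth DDM (perpetuity): P₀ = D/r = 11.50 / 0.099 = 116.1616

$116.16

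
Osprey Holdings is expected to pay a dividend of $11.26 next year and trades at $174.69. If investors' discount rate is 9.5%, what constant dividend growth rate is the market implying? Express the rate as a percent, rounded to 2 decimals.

From P₀ = D₁/(r − g), the implied growth is g = r − D₁/P₀.
g = 0.095 − 11.26/174.69 = 0.095 − 0.06446 = 0.03054

3.05%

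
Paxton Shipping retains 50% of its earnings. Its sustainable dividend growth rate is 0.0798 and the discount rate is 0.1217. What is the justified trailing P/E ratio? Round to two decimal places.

12.89

Payout ratio b = 1 − 0.50 = 0.50.
Justified trailing P/E = b(1+g)/(r−g) = 0.50×(1+0.0798)/(0.1217−0.0798) = 12.8854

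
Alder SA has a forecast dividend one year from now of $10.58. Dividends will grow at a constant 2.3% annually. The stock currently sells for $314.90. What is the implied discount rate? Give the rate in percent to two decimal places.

5.66%

Rearranging the constant-growth DDM: r = D₁/P₀ + g.
r = 10.5800 / 314.90 + 0.023 = 0.03360 + 0.023 = 0.05660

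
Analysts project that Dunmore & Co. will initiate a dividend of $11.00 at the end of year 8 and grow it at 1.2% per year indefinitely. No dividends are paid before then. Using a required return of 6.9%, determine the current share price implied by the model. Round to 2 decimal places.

$120.97

Deferred-dividend DDM. At t=7 the remaining stream is a growing perpetuity with first payment D_8 = 11.00.
V_7 = D_8/(r−g) = 11.00/(0.069−0.012) = 192.9825
P₀ = V_7/(1+r)^7 = 192.9825/(1+0.069)^7 = 120.9689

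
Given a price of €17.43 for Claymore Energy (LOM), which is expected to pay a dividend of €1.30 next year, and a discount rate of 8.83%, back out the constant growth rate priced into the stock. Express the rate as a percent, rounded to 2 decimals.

From P₀ = D₁/(r − g), the implied growth is g = r − D₁/P₀.
g = 0.0883 − 1.30/17.43 = 0.0883 − 0.07458 = 0.01372

1.37%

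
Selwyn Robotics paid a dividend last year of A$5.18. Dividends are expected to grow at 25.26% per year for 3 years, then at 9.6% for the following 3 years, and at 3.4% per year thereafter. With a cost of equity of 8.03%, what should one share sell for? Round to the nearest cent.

Three-stage DDM. Project D₁…D_6; terminal Gordon value at t=6 with g = 0.034; discount at r = 0.0803.
D_1 = 6.4885
D_2 = 8.1275
D_3 = 10.1805
D_4 = 11.1578
D_5 = 12.2289
D_6 = 13.4029
TV_6 = 13.8586/(0.0803−0.034) = 299.3217
P₀ = Σ Dₜ/(1+r)ᵗ + TV_6/(1+r)^6 = 234.2900

A$234.29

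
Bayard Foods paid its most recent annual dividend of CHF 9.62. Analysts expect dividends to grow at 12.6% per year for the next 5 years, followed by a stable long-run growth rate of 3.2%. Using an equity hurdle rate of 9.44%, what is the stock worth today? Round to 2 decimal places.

CHF 235.87

Two-stage DDM. Project D₁…D_5 at 0.126, terminal growth 0.032, discount at r = 0.0944.
D_1 = 10.8321
D_2 = 12.1970
D_3 = 13.7338
D_4 = 15.4642
D_5 = 17.4127
Terminal value at t=5: TV = D_6/(r−g) = 17.9699/(0.0944−0.032) = 287.9799
P₀ = 10.8321/(1+0.0944)^1 + 12.1970/(1+0.0944)^2 + 13.7338/(1+0.0944)^3 + 15.4642/(1+0.0944)^4 + 17.4127/(1+0.0944)^5 + 287.9799/(1+0.0944)^5 = 235.8653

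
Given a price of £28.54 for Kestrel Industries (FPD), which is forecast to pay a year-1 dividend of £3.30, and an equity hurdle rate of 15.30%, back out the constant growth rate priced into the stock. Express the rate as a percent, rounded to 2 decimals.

3.74%

From P₀ = D₁/(r − g), the implied growth is g = r − D₁/P₀.
g = 0.153 − 3.30/28.54 = 0.153 − 0.11563 = 0.03737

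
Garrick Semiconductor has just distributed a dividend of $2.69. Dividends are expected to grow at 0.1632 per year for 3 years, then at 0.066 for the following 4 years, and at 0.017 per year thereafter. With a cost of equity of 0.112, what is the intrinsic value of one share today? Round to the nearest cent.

$47.77

Three-stage DDM. Project D₁…D_7; terminal Gordon value at t=7 with g = 0.017; discount at r = 0.112.
D_1 = 3.1290
D_2 = 3.6397
D_3 = 4.2337
D_4 = 4.5131
D_5 = 4.8109
D_6 = 5.1285
D_7 = 5.4669
TV_7 = 5.5599/(0.112−0.017) = 58.5250
P₀ = Σ Dₜ/(1+r)ᵗ + TV_7/(1+r)^7 = 47.7660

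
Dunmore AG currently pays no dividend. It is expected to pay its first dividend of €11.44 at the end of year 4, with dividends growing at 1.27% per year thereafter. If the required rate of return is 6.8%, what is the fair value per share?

€169.82

Deferred-dividend DDM. At t=3 the remaining stream is a growing perpetuity with first payment D_4 = 11.44.
V_3 = D_4/(r−g) = 11.44/(0.068−0.0127) = 206.8716
P₀ = V_3/(1+r)^3 = 206.8716/(1+0.068)^3 = 169.8193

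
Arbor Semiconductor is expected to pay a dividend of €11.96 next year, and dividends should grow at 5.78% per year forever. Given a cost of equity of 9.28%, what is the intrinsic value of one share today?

€341.71

Gordon growth model: P₀ = D₁/(r − g), with D₁ = 11.96 given directly.
P₀ = 11.9600 / (0.0928 − 0.0578) = 11.9600 / 0.035 = 341.7143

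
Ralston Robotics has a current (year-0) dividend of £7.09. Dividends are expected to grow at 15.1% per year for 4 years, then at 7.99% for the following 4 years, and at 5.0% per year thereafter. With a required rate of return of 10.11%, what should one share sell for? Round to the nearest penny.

£224.91

Three-stage DDM. Project D₁…D_8; terminal Gordon value at t=8 with g = 0.05; discount at r = 0.1011.
D_1 = 8.1606
D_2 = 9.3928
D_3 = 10.8112
D_4 = 12.4436
D_5 = 13.4379
D_6 = 14.5116
D_7 = 15.6711
D_8 = 16.9232
TV_8 = 17.7693/(0.1011−0.05) = 347.7364
P₀ = Σ Dₜ/(1+r)ᵗ + TV_8/(1+r)^8 = 224.9139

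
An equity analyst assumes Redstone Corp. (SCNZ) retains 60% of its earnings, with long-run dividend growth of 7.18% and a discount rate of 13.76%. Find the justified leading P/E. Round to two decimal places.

6.08

Payout ratio b = 1 − 0.60 = 0.40.
Justified leading P/E = b/(r−g) = 0.40/(0.1376−0.0718) = 6.0790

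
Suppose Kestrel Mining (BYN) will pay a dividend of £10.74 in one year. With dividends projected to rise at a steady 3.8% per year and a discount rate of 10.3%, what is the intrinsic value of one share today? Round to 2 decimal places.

Gordon growth model: P₀ = D₁/(r − g), with D₁ = 10.74 given directly.
P₀ = 10.7400 / (0.103 − 0.038) = 10.7400 / 0.065 = 165.2308

£165.23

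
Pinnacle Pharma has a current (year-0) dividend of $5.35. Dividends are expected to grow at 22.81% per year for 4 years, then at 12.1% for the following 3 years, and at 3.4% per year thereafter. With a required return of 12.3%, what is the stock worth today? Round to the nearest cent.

$138.20

Three-stage DDM. Project D₁…D_7; terminal Gordon value at t=7 with g = 0.034; discount at r = 0.123.
D_1 = 6.5703
D_2 = 8.0690
D_3 = 9.9096
D_4 = 12.1699
D_5 = 13.6425
D_6 = 15.2933
D_7 = 17.1437
TV_7 = 17.7266/(0.123−0.034) = 199.1756
P₀ = Σ Dₜ/(1+r)ᵗ + TV_7/(1+r)^7 = 138.1975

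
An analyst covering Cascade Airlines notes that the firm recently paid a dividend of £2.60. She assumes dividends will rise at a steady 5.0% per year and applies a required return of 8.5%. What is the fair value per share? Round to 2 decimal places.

Gordon growth model: P₀ = D₁/(r − g). D₁ = 2.60 × (1 + 0.05) = 2.7300.
P₀ = 2.7300 / (0.085 − 0.05) = 2.7300 / 0.035 = 78.0000

£78.00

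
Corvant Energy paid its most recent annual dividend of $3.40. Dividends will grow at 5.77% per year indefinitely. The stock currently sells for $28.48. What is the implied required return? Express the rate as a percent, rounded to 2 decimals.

18.40%

Rearranging the constant-growth DDM: r = D₁/P₀ + g.
D₁ = 3.40 × (1 + 0.0577) = 3.5962.
r = 3.5962 / 28.48 + 0.0577 = 0.12627 + 0.0577 = 0.18397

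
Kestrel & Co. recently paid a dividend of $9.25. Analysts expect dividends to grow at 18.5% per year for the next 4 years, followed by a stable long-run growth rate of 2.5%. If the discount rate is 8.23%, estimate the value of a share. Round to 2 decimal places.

Two-stage DDM. Project D₁…D_4 at 0.185, terminal growth 0.025, discount at r = 0.0823.
D_1 = 10.9612
D_2 = 12.9891
D_3 = 15.3921
D_4 = 18.2396
Terminal value at t=4: TV = D_5/(r−g) = 18.6956/(0.0823−0.025) = 326.2754
P₀ = 10.9612/(1+0.0823)^1 + 12.9891/(1+0.0823)^2 + 15.3921/(1+0.0823)^3 + 18.2396/(1+0.0823)^4 + 326.2754/(1+0.0823)^4 = 284.4406

$284.44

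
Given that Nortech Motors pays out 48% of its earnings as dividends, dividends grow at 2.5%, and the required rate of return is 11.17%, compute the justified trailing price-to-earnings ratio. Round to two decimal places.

5.67

Justified trailing P/E = b(1+g)/(r−g) = 0.48×(1+0.025)/(0.1117−0.025) = 5.6747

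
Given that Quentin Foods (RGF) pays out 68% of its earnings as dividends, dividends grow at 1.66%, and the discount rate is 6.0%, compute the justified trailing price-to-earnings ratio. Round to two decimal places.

Justified trailing P/E = b(1+g)/(r−g) = 0.68×(1+0.0166)/(0.06−0.0166) = 15.9283

15.93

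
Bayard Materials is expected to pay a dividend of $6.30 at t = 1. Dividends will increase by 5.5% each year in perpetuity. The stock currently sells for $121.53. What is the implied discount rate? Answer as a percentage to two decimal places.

Rearranging the constant-growth DDM: r = D₁/P₀ + g.
r = 6.3000 / 121.53 + 0.055 = 0.05184 + 0.055 = 0.10684

10.68%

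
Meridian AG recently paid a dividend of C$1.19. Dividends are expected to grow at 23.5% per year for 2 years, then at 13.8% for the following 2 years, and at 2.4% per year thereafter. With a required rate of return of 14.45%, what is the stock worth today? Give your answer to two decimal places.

C$17.06

Three-stage DDM. Project D₁…D_4; terminal Gordon value at t=4 with g = 0.024; discount at r = 0.1445.
D_1 = 1.4696
D_2 = 1.8150
D_3 = 2.0655
D_4 = 2.3505
TV_4 = 2.4069/(0.1445−0.024) = 19.9746
P₀ = Σ Dₜ/(1+r)ᵗ + TV_4/(1+r)^4 = 17.0591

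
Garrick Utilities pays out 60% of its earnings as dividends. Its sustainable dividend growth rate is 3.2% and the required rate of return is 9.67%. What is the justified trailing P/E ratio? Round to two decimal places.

Justified trailing P/E = b(1+g)/(r−g) = 0.60×(1+0.032)/(0.0967−0.032) = 9.5703

9.57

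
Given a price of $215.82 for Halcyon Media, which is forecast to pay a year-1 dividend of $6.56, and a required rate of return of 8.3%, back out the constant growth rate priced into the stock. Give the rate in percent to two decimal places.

5.26%

From P₀ = D₁/(r − g), the implied growth is g = r − D₁/P₀.
g = 0.083 − 6.56/215.82 = 0.083 − 0.03040 = 0.05260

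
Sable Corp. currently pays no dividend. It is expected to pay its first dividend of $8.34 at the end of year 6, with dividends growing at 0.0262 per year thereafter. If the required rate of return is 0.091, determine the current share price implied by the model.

Deferred-dividend DDM. At t=5 the remaining stream is a growing perpetuity with first payment D_6 = 8.34.
V_5 = D_6/(r−g) = 8.34/(0.091−0.0262) = 128.7037
P₀ = V_5/(1+r)^5 = 128.7037/(1+0.091)^5 = 83.2659

$83.27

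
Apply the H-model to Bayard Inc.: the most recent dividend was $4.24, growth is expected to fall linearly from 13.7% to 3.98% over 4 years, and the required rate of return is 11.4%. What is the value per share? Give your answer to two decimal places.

$70.53

H-model: P₀ = D₀[(1+g_L) + H(g_S−g_L)]/(r−g_L), with H = 4/2 = 2.
P₀ = 4.24 × [(1+0.0398) + 2×(0.137−0.0398)] / (0.114−0.0398)
   = 4.24 × 1.2342 / 0.0742 = 70.5257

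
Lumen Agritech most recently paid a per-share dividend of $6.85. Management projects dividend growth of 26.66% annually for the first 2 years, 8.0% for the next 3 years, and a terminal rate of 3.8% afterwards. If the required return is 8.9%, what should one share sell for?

$228.54

Three-stage DDM. Project D₁…D_5; terminal Gordon value at t=5 with g = 0.038; discount at r = 0.089.
D_1 = 8.6762
D_2 = 10.9893
D_3 = 11.8684
D_4 = 12.8179
D_5 = 13.8433
TV_5 = 14.3694/(0.089−0.038) = 281.7526
P₀ = Σ Dₜ/(1+r)ᵗ + TV_5/(1+r)^5 = 228.5382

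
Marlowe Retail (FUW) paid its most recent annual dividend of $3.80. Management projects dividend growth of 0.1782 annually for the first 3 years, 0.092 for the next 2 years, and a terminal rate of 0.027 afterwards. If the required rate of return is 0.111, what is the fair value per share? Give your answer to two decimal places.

Three-stage DDM. Project D₁…D_5; terminal Gordon value at t=5 with g = 0.027; discount at r = 0.111.
D_1 = 4.4772
D_2 = 5.2750
D_3 = 6.2150
D_4 = 6.7868
D_5 = 7.4112
TV_5 = 7.6113/(0.111−0.027) = 90.6102
P₀ = Σ Dₜ/(1+r)ᵗ + TV_5/(1+r)^5 = 75.1997

$75.20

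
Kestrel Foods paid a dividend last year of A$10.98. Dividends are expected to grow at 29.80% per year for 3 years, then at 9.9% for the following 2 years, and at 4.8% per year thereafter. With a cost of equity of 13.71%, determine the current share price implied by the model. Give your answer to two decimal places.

Three-stage DDM. Project D₁…D_5; terminal Gordon value at t=5 with g = 0.048; discount at r = 0.1371.
D_1 = 14.2520
D_2 = 18.4991
D_3 = 24.0119
D_4 = 26.3891
D_5 = 29.0016
TV_5 = 30.3937/(0.1371−0.048) = 341.1186
P₀ = Σ Dₜ/(1+r)ᵗ + TV_5/(1+r)^5 = 253.6496

A$253.65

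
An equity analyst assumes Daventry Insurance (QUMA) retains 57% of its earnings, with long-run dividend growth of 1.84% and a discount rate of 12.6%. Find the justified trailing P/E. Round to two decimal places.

Payout ratio b = 1 − 0.57 = 0.43.
Justified trailing P/E = b(1+g)/(r−g) = 0.43×(1+0.0184)/(0.126−0.0184) = 4.0698

4.07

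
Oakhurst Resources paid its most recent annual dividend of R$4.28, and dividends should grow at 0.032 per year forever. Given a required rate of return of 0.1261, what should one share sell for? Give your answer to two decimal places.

Gordon growth model: P₀ = D₁/(r − g). D₁ = 4.28 × (1 + 0.032) = 4.4170.
P₀ = 4.4170 / (0.1261 − 0.032) = 4.4170 / 0.0941 = 46.9390

R$46.94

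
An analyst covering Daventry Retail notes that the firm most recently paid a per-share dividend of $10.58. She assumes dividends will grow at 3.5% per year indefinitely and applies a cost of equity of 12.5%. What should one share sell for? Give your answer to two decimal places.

Gordon growth model: P₀ = D₁/(r − g). D₁ = 10.58 × (1 + 0.035) = 10.9503.
P₀ = 10.9503 / (0.125 − 0.035) = 10.9503 / 0.09 = 121.6700

$121.67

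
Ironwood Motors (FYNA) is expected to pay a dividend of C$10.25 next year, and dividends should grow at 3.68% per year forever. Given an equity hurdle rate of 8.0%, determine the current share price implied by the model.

Gordon growth model: P₀ = D₁/(r − g), with D₁ = 10.25 given directly.
P₀ = 10.2500 / (0.08 − 0.0368) = 10.2500 / 0.0432 = 237.2685

C$237.27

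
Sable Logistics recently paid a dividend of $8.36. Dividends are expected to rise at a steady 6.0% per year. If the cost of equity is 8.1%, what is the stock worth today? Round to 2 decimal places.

$421.98

Gordon growth model: P₀ = D₁/(r − g). D₁ = 8.36 × (1 + 0.06) = 8.8616.
P₀ = 8.8616 / (0.081 − 0.06) = 8.8616 / 0.021 = 421.9810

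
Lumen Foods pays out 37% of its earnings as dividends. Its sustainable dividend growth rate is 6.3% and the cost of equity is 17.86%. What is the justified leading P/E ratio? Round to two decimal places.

Justified leading P/E = b/(r−g) = 0.37/(0.1786−0.063) = 3.2007

3.20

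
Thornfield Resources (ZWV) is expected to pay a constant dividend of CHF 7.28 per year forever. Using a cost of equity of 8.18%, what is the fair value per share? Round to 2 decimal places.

Zero-growth DDM (perpetuity): P₀ = D/r = 7.28 / 0.0818 = 88.9976

CHF 89.00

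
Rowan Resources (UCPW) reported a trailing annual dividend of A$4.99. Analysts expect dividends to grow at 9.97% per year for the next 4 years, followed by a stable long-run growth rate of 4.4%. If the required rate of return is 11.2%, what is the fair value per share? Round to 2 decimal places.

A$92.69

Two-stage DDM. Project D₁…D_4 at 0.0997, terminal growth 0.044, discount at r = 0.112.
D_1 = 5.4875
D_2 = 6.0346
D_3 = 6.6363
D_4 = 7.2979
Terminal value at t=4: TV = D_5/(r−g) = 7.6190/(0.112−0.044) = 112.0441
P₀ = 5.4875/(1+0.112)^1 + 6.0346/(1+0.112)^2 + 6.6363/(1+0.112)^3 + 7.2979/(1+0.112)^4 + 112.0441/(1+0.112)^4 = 92.6915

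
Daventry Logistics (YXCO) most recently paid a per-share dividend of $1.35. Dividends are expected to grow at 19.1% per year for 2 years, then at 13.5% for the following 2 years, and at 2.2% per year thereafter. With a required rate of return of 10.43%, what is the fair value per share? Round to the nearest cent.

Three-stage DDM. Project D₁…D_4; terminal Gordon value at t=4 with g = 0.022; discount at r = 0.1043.
D_1 = 1.6079
D_2 = 1.9149
D_3 = 2.1735
D_4 = 2.4669
TV_4 = 2.5212/(0.1043−0.022) = 30.6337
P₀ = Σ Dₜ/(1+r)ᵗ + TV_4/(1+r)^4 = 26.8983

$26.90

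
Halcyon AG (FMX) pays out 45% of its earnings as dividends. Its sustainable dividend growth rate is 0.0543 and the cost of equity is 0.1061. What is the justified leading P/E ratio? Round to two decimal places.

Justified leading P/E = b/(r−g) = 0.45/(0.1061−0.0543) = 8.6873

8.69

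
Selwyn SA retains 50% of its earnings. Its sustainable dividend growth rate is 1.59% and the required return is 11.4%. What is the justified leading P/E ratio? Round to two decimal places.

5.10

Payout ratio b = 1 − 0.50 = 0.50.
Justified leading P/E = b/(r−g) = 0.50/(0.114−0.0159) = 5.0968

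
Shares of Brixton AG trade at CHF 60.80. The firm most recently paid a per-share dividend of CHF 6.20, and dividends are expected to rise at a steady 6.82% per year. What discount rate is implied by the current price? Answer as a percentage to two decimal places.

Rearranging the constant-growth DDM: r = D₁/P₀ + g.
D₁ = 6.20 × (1 + 0.0682) = 6.6228.
r = 6.6228 / 60.80 + 0.0682 = 0.10893 + 0.0682 = 0.17713

17.71%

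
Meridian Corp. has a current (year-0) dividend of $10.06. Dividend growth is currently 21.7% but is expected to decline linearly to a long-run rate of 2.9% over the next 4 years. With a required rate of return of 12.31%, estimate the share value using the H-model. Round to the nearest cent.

H-model: P₀ = D₀[(1+g_L) + H(g_S−g_L)]/(r−g_L), with H = 4/2 = 2.
P₀ = 10.06 × [(1+0.029) + 2×(0.217−0.029)] / (0.1231−0.029)
   = 10.06 × 1.4050 / 0.0941 = 150.2051

$150.21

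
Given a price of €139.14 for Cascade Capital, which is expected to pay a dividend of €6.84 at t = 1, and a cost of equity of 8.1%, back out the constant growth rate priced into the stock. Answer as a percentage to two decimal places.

From P₀ = D₁/(r − g), the implied growth is g = r − D₁/P₀.
g = 0.081 − 6.84/139.14 = 0.081 − 0.04916 = 0.03184

3.18%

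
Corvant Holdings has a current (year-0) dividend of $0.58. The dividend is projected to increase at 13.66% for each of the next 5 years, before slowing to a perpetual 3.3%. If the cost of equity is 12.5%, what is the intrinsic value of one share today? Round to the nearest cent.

Two-stage DDM. Project D₁…D_5 at 0.1366, terminal growth 0.033, discount at r = 0.125.
D_1 = 0.6592
D_2 = 0.7493
D_3 = 0.8516
D_4 = 0.9680
D_5 = 1.1002
Terminal value at t=5: TV = D_6/(r−g) = 1.1365/(0.125−0.033) = 12.3532
P₀ = 0.6592/(1+0.125)^1 + 0.7493/(1+0.125)^2 + 0.8516/(1+0.125)^3 + 0.9680/(1+0.125)^4 + 1.1002/(1+0.125)^5 + 12.3532/(1+0.125)^5 = 9.8461

$9.85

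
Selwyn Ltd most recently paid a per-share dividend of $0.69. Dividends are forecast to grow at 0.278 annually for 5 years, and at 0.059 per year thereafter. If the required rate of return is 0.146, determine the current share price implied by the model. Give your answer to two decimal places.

Two-stage DDM. Project D₁…D_5 at 0.278, terminal growth 0.059, discount at r = 0.146.
D_1 = 0.8818
D_2 = 1.1270
D_3 = 1.4403
D_4 = 1.8407
D_5 = 2.3524
Terminal value at t=5: TV = D_6/(r−g) = 2.4911/(0.146−0.059) = 28.6339
P₀ = 0.8818/(1+0.146)^1 + 1.1270/(1+0.146)^2 + 1.4403/(1+0.146)^3 + 1.8407/(1+0.146)^4 + 2.3524/(1+0.146)^5 + 28.6339/(1+0.146)^5 = 19.3281

$19.33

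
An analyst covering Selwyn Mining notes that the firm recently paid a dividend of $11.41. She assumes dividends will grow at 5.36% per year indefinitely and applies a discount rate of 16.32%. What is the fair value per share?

$109.69

Gordon growth model: P₀ = D₁/(r − g). D₁ = 11.41 × (1 + 0.0536) = 12.0216.
P₀ = 12.0216 / (0.1632 − 0.0536) = 12.0216 / 0.1096 = 109.6859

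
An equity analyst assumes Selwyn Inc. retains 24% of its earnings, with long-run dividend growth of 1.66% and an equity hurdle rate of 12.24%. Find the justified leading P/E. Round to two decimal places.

7.18

Payout ratio b = 1 − 0.24 = 0.76.
Justified leading P/E = b/(r−g) = 0.76/(0.1224−0.0166) = 7.1834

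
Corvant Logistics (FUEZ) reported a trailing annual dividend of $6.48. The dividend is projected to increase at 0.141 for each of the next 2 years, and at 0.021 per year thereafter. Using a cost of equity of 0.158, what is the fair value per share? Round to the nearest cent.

$59.56

Two-stage DDM. Project D₁…D_2 at 0.141, terminal growth 0.021, discount at r = 0.158.
D_1 = 7.3937
D_2 = 8.4362
Terminal value at t=2: TV = D_3/(r−g) = 8.6133/(0.158−0.021) = 62.8712
P₀ = 7.3937/(1+0.158)^1 + 8.4362/(1+0.158)^2 + 62.8712/(1+0.158)^2 = 59.5611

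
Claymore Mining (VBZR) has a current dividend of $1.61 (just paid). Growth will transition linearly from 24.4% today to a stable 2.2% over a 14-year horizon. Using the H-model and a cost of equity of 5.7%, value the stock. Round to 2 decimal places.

H-model: P₀ = D₀[(1+g_L) + H(g_S−g_L)]/(r−g_L), with H = 14/2 = 7.
P₀ = 1.61 × [(1+0.022) + 7×(0.244−0.022)] / (0.057−0.022)
   = 1.61 × 2.5760 / 0.035 = 118.4960

$118.50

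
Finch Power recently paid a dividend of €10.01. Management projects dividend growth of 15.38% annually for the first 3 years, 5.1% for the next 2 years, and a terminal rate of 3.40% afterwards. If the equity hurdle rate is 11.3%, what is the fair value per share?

€182.91

Three-stage DDM. Project D₁…D_5; terminal Gordon value at t=5 with g = 0.034; discount at r = 0.113.
D_1 = 11.5495
D_2 = 13.3259
D_3 = 15.3754
D_4 = 16.1595
D_5 = 16.9837
TV_5 = 17.5611/(0.113−0.034) = 222.2924
P₀ = Σ Dₜ/(1+r)ᵗ + TV_5/(1+r)^5 = 182.9117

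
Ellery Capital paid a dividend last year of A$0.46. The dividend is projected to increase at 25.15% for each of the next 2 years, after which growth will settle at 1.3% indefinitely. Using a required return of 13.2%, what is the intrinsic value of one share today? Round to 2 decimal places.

Two-stage DDM. Project D₁…D_2 at 0.2515, terminal growth 0.013, discount at r = 0.132.
D_1 = 0.5757
D_2 = 0.7205
Terminal value at t=2: TV = D_3/(r−g) = 0.7298/(0.132−0.013) = 6.1331
P₀ = 0.5757/(1+0.132)^1 + 0.7205/(1+0.132)^2 + 6.1331/(1+0.132)^2 = 5.8570

A$5.86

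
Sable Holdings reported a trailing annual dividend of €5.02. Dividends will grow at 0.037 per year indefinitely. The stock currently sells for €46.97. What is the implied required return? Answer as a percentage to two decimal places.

Rearranging the constant-growth DDM: r = D₁/P₀ + g.
D₁ = 5.02 × (1 + 0.037) = 5.2057.
r = 5.2057 / 46.97 + 0.037 = 0.11083 + 0.037 = 0.14783

14.78%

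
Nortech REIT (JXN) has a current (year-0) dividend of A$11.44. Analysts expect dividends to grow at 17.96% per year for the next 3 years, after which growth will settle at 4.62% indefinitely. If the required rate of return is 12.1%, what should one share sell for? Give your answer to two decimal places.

A$224.47

Two-stage DDM. Project D₁…D_3 at 0.1796, terminal growth 0.0462, discount at r = 0.121.
D_1 = 13.4946
D_2 = 15.9183
D_3 = 18.7772
Terminal value at t=3: TV = D_4/(r−g) = 19.6447/(0.121−0.0462) = 262.6295
P₀ = 13.4946/(1+0.121)^1 + 15.9183/(1+0.121)^2 + 18.7772/(1+0.121)^3 + 262.6295/(1+0.121)^3 = 224.4695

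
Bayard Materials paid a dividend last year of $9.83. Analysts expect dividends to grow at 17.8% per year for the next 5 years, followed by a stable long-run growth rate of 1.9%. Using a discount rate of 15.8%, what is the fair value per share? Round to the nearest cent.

$130.26

Two-stage DDM. Project D₁…D_5 at 0.178, terminal growth 0.019, discount at r = 0.158.
D_1 = 11.5797
D_2 = 13.6409
D_3 = 16.0690
D_4 = 18.9293
D_5 = 22.2987
Terminal value at t=5: TV = D_6/(r−g) = 22.7224/(0.158−0.019) = 163.4705
P₀ = 11.5797/(1+0.158)^1 + 13.6409/(1+0.158)^2 + 16.0690/(1+0.158)^3 + 18.9293/(1+0.158)^4 + 22.2987/(1+0.158)^5 + 163.4705/(1+0.158)^5 = 130.2609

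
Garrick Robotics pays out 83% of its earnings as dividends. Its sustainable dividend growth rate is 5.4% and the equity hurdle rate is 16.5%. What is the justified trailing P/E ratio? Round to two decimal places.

7.88

Justified trailing P/E = b(1+g)/(r−g) = 0.83×(1+0.054)/(0.165−0.054) = 7.8813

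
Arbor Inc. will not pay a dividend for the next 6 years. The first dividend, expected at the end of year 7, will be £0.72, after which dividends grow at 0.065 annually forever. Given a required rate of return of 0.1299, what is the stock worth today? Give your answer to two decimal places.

£5.33

Deferred-dividend DDM. At t=6 the remaining stream is a growing perpetuity with first payment D_7 = 0.72.
V_6 = D_7/(r−g) = 0.72/(0.1299−0.065) = 11.0940
P₀ = V_6/(1+r)^6 = 11.0940/(1+0.1299)^6 = 5.3315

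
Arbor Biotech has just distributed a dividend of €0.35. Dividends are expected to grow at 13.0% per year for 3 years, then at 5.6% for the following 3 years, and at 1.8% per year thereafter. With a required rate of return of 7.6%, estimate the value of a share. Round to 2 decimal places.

€9.06

Three-stage DDM. Project D₁…D_6; terminal Gordon value at t=6 with g = 0.018; discount at r = 0.076.
D_1 = 0.3955
D_2 = 0.4469
D_3 = 0.5050
D_4 = 0.5333
D_5 = 0.5632
D_6 = 0.5947
TV_6 = 0.6054/(0.076−0.018) = 10.4379
P₀ = Σ Dₜ/(1+r)ᵗ + TV_6/(1+r)^6 = 9.0562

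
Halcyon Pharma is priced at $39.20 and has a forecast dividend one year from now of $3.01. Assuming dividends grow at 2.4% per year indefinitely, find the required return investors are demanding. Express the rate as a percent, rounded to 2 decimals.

Rearranging the constant-growth DDM: r = D₁/P₀ + g.
r = 3.0100 / 39.20 + 0.024 = 0.07679 + 0.024 = 0.10079

10.08%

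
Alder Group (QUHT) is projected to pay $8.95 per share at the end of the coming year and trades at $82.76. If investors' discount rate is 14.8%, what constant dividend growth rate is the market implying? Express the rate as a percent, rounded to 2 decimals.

3.99%

From P₀ = D₁/(r − g), the implied growth is g = r − D₁/P₀.
g = 0.148 − 8.95/82.76 = 0.148 − 0.10814 = 0.03986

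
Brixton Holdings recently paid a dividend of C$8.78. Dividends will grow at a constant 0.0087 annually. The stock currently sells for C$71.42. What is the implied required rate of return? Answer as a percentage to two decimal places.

13.27%

Rearranging the constant-growth DDM: r = D₁/P₀ + g.
D₁ = 8.78 × (1 + 0.0087) = 8.8564.
r = 8.8564 / 71.42 + 0.0087 = 0.12400 + 0.0087 = 0.13270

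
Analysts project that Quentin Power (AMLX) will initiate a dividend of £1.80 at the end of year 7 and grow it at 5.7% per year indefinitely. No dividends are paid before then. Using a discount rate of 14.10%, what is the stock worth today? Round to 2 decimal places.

£9.71

Deferred-dividend DDM. At t=6 the remaining stream is a growing perpetuity with first payment D_7 = 1.80.
V_6 = D_7/(r−g) = 1.80/(0.141−0.057) = 21.4286
P₀ = V_6/(1+r)^6 = 21.4286/(1+0.141)^6 = 9.7113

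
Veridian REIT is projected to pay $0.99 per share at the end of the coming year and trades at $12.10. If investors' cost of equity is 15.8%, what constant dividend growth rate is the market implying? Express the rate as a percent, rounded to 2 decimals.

7.62%

From P₀ = D₁/(r − g), the implied growth is g = r − D₁/P₀.
g = 0.158 − 0.99/12.10 = 0.158 − 0.08182 = 0.07618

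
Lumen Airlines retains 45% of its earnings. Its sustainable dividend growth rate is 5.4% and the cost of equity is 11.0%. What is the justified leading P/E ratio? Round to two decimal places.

Payout ratio b = 1 − 0.45 = 0.55.
Justified leading P/E = b/(r−g) = 0.55/(0.11−0.054) = 9.8214

9.82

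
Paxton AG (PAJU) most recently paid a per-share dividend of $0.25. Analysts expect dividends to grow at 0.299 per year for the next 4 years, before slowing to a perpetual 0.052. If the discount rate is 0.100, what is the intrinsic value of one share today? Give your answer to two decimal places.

Two-stage DDM. Project D₁…D_4 at 0.299, terminal growth 0.052, discount at r = 0.1.
D_1 = 0.3247
D_2 = 0.4219
D_3 = 0.5480
D_4 = 0.7118
Terminal value at t=4: TV = D_5/(r−g) = 0.7488/(0.1−0.052) = 15.6010
P₀ = 0.3247/(1+0.1)^1 + 0.4219/(1+0.1)^2 + 0.5480/(1+0.1)^3 + 0.7118/(1+0.1)^4 + 15.6010/(1+0.1)^4 = 12.1974

$12.20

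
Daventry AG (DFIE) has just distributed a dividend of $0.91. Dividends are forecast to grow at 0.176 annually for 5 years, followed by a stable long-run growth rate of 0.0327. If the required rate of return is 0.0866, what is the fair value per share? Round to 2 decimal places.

$31.69

Two-stage DDM. Project D₁…D_5 at 0.176, terminal growth 0.0327, discount at r = 0.0866.
D_1 = 1.0702
D_2 = 1.2585
D_3 = 1.4800
D_4 = 1.7405
D_5 = 2.0468
Terminal value at t=5: TV = D_6/(r−g) = 2.1137/(0.0866−0.0327) = 39.2160
P₀ = 1.0702/(1+0.0866)^1 + 1.2585/(1+0.0866)^2 + 1.4800/(1+0.0866)^3 + 1.7405/(1+0.0866)^4 + 2.0468/(1+0.0866)^5 + 39.2160/(1+0.0866)^5 = 31.6931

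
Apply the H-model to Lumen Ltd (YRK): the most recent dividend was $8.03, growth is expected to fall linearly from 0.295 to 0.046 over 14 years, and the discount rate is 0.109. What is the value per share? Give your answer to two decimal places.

$355.49

H-model: P₀ = D₀[(1+g_L) + H(g_S−g_L)]/(r−g_L), with H = 14/2 = 7.
P₀ = 8.03 × [(1+0.046) + 7×(0.295−0.046)] / (0.109−0.046)
   = 8.03 × 2.7890 / 0.063 = 355.4868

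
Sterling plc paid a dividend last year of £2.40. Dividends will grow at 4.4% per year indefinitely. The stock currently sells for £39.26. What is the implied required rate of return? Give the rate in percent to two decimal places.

Rearranging the constant-growth DDM: r = D₁/P₀ + g.
D₁ = 2.40 × (1 + 0.044) = 2.5056.
r = 2.5056 / 39.26 + 0.044 = 0.06382 + 0.044 = 0.10782

10.78%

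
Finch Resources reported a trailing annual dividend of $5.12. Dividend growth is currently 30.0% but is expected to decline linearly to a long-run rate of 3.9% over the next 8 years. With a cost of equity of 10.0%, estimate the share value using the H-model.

$174.84

H-model: P₀ = D₀[(1+g_L) + H(g_S−g_L)]/(r−g_L), with H = 8/2 = 4.
P₀ = 5.12 × [(1+0.039) + 4×(0.3−0.039)] / (0.1−0.039)
   = 5.12 × 2.0830 / 0.061 = 174.8354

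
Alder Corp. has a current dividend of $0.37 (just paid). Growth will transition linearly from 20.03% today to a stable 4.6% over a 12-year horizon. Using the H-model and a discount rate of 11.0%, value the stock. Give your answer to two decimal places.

$11.40

H-model: P₀ = D₀[(1+g_L) + H(g_S−g_L)]/(r−g_L), with H = 12/2 = 6.
P₀ = 0.37 × [(1+0.046) + 6×(0.2003−0.046)] / (0.11−0.046)
   = 0.37 × 1.9718 / 0.064 = 11.3995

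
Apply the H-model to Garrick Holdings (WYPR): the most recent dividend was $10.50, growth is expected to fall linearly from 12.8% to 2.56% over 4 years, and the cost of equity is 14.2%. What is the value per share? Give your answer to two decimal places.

H-model: P₀ = D₀[(1+g_L) + H(g_S−g_L)]/(r−g_L), with H = 4/2 = 2.
P₀ = 10.50 × [(1+0.0256) + 2×(0.128−0.0256)] / (0.142−0.0256)
   = 10.50 × 1.2304 / 0.1164 = 110.9897

$110.99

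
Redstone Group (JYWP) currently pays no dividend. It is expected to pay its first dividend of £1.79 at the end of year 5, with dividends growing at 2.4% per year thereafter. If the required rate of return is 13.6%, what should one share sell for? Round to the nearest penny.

£9.60

Deferred-dividend DDM. At t=4 the remaining stream is a growing perpetuity with first payment D_5 = 1.79.
V_4 = D_5/(r−g) = 1.79/(0.136−0.024) = 15.9821
P₀ = V_4/(1+r)^4 = 15.9821/(1+0.136)^4 = 9.5967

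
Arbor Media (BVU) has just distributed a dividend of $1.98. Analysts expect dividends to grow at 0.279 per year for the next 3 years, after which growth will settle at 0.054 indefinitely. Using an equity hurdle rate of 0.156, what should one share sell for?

Two-stage DDM. Project D₁…D_3 at 0.279, terminal growth 0.054, discount at r = 0.156.
D_1 = 2.5324
D_2 = 3.2390
D_3 = 4.1426
Terminal value at t=3: TV = D_4/(r−g) = 4.3663/(0.156−0.054) = 42.8072
P₀ = 2.5324/(1+0.156)^1 + 3.2390/(1+0.156)^2 + 4.1426/(1+0.156)^3 + 42.8072/(1+0.156)^3 = 35.0066

$35.01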